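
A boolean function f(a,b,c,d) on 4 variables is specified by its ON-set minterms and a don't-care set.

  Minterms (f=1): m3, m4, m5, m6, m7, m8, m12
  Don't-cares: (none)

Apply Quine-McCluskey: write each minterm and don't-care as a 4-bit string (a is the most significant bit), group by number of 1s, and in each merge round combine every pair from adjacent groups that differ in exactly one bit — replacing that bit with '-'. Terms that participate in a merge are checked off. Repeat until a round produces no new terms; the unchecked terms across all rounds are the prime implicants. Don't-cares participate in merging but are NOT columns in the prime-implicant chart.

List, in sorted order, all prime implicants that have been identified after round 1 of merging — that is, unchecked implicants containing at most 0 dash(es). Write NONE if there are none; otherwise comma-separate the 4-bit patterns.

[col 0] 0011*, 0100*, 0101*, 0110*, 0111*, 1000*, 1100*
[col 1] -100, 0-11, 01-0*, 01-1*, 010-*, 011-*, 1-00
[col 2] 01--
Prime implicants: -100, 0-11, 01--, 1-00

NONE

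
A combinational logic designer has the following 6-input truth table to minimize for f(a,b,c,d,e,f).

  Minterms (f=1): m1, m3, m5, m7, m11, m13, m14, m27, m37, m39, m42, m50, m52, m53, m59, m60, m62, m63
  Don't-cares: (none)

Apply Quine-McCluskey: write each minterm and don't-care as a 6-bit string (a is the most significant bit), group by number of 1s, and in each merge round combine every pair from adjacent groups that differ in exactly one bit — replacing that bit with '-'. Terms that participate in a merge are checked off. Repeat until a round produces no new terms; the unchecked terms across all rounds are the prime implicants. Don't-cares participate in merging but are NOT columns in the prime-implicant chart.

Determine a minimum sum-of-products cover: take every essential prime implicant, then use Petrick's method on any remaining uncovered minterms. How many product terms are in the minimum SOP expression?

Round 0: 000001✓ 000011✓ 000101✓ 000111✓ 001011✓ 001101✓ 001110 011011✓ 100101✓ 100111✓ 101010 110010 110100✓ 110101✓ 111011✓ 111100✓ 111110✓ 111111✓
Round 1: -00101✓ -00111✓ -11011 0-1011 00-011 00-101 000-01✓ 000-11✓ 0000-1✓ 0001-1✓ 1-0101 1001-1✓ 11-100 11010- 111-11 1111-0 11111-
Round 2: -001-1 000--1
PIs = {-001-1, -11011, 0-1011, 00-011, 00-101, 000--1, 001110, 1-0101, 101010, 11-100, 110010, 11010-, 111-11, 1111-0, 11111-}
Coverage chart:
  m1: 000--1 ←essential
  m3: 00-011,000--1
  m5: -001-1,00-101,000--1
  m7: -001-1,000--1
  m11: 0-1011,00-011
  m13: 00-101 ←essential
  m14: 001110 ←essential
  m27: -11011,0-1011
  m37: -001-1,1-0101
  m39: -001-1 ←essential
  m42: 101010 ←essential
  m50: 110010 ←essential
  m52: 11-100,11010-
  m53: 1-0101,11010-
  m59: -11011,111-11
  m60: 11-100,1111-0
  m62: 1111-0,11111-
  m63: 111-11,11111-
Essential: -001-1, 00-101, 000--1, 001110, 101010, 110010
Petrick residual → 0-1011, 11010-, 111-11, 1111-0
Min cover (10 terms): b'c'df + a'cd'ef + a'b'de'f + a'b'c'f + a'b'cdef' + ab'cd'ef' + abc'd'ef' + abc'de' + abcef + abcdf'

10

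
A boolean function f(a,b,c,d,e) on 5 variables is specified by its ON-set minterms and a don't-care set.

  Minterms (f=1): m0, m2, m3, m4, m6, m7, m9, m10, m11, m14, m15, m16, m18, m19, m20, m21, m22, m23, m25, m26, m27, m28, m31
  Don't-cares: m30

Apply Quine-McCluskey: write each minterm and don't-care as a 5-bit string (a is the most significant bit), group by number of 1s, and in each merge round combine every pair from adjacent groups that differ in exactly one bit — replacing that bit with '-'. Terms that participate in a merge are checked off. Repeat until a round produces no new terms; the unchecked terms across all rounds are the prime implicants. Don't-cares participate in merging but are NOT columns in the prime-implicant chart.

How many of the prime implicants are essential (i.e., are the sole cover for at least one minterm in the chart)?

5

[col 0] 00000*, 00010*, 00011*, 00100*, 00110*, 00111*, 01001*, 01010*, 01011*, 01110*, 01111*, 10000*, 10010*, 10011*, 10100*, 10101*, 10110*, 10111*, 11001*, 11010*, 11011*, 11100*, 11110*, 11111*
[col 1] -0000*, -0010*, -0011*, -0100*, -0110*, -0111*, -1001*, -1010*, -1011*, -1110*, -1111*, 0-010*, 0-011*, 0-110*, 0-111*, 00-00*, 00-10*, 00-11*, 000-0*, 0001-*, 001-0*, 0011-*, 01-10*, 01-11*, 010-1*, 0101-*, 0111-*, 1-010*, 1-011*, 1-100*, 1-110*, 1-111*, 10-00*, 10-10*, 10-11*, 100-0*, 1001-*, 101-0*, 101-1*, 1010-*, 1011-*, 11-10*, 11-11*, 110-1*, 1101-*, 111-0*, 1111-*
[col 2] --010*, --011*, --110*, --111*, -0-00*, -0-10*, -0-11*, -00-0*, -001-*, -01-0*, -011-*, -1-10*, -1-11*, -10-1, -101-*, -111-*, 0--10*, 0--11*, 0-01-*, 0-11-*, 00--0*, 00-1-*, 01-1-*, 1--10*, 1--11*, 1-01-*, 1-1-0, 1-11-*, 10--0*, 10-1-*, 101--, 11-1-*
[col 3] ---10*, ---11*, --01-*, --11-*, -0--0, -0-1-*, -1-1-*, 0--1-*, 1--1-*
[col 4] ---1-
Prime implicants: ---1-, -0--0, -10-1, 1-1-0, 101--
PI chart (minterm → PIs covering it):
  0 | -0--0  (sole → essential)
  2 | ---1-,-0--0
  3 | ---1-  (sole → essential)
  4 | -0--0  (sole → essential)
  6 | ---1-,-0--0
  7 | ---1-  (sole → essential)
  9 | -10-1  (sole → essential)
  10 | ---1-  (sole → essential)
  11 | ---1-,-10-1
  14 | ---1-  (sole → essential)
  15 | ---1-  (sole → essential)
  16 | -0--0  (sole → essential)
  18 | ---1-,-0--0
  19 | ---1-  (sole → essential)
  20 | -0--0,1-1-0,101--
  21 | 101--  (sole → essential)
  22 | ---1-,-0--0,1-1-0,101--
  23 | ---1-,101--
  25 | -10-1  (sole → essential)
  26 | ---1-  (sole → essential)
  27 | ---1-,-10-1
  28 | 1-1-0  (sole → essential)
  31 | ---1-  (sole → essential)
Essential prime implicants: ---1-, -0--0, -10-1, 1-1-0, 101--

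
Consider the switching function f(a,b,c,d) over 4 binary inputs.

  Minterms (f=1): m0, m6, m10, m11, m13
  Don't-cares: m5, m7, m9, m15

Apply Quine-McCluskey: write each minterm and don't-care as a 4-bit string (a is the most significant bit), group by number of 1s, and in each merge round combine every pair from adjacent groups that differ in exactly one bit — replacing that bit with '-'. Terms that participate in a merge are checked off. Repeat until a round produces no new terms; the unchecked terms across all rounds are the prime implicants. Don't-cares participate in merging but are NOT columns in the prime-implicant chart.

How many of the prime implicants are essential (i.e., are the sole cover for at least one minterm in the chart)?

3

Round 0: 0000 0101✓ 0110✓ 0111✓ 1001✓ 1010✓ 1011✓ 1101✓ 1111✓
Round 1: -101✓ -111✓ 01-1✓ 011- 1-01✓ 1-11✓ 10-1✓ 101- 11-1✓
Round 2: -1-1 1--1
PIs = {-1-1, 0000, 011-, 1--1, 101-}
Coverage chart:
  m0: 0000 ←essential
  m6: 011- ←essential
  m10: 101- ←essential
  m11: 1--1,101-
  m13: -1-1,1--1
Essential: 0000, 011-, 101-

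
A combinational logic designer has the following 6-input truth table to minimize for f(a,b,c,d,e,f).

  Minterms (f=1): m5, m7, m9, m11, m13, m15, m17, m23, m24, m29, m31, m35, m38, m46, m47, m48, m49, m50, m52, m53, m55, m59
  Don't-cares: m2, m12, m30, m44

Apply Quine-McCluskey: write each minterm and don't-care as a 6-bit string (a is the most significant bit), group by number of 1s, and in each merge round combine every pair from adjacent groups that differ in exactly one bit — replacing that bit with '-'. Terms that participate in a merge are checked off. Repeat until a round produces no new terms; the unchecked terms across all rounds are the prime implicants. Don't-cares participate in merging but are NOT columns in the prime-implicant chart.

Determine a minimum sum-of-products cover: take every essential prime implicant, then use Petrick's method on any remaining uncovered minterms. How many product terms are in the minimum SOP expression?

12

size-2^0 implicants → 000010  000101(✓)  000111(✓)  001001(✓)  001011(✓)  001100(✓)  001101(✓)  001111(✓)  010001(✓)  010111(✓)  011000  011101(✓)  011110(✓)  011111(✓)  100011  100110(✓)  101100(✓)  101110(✓)  101111(✓)  110000(✓)  110001(✓)  110010(✓)  110100(✓)  110101(✓)  110111(✓)  111011
size-2^1 implicants → -01100  -01111  -10001  -10111  0-0111(✓)  0-1101(✓)  0-1111(✓)  00-101(✓)  00-111(✓)  0001-1(✓)  001-01(✓)  001-11(✓)  0010-1(✓)  0011-1(✓)  00110-  01-111(✓)  0111-1(✓)  01111-  10-110  1011-0  10111-  110-00(✓)  110-01(✓)  1100-0  11000-(✓)  1101-1  11010-(✓)
size-2^2 implicants → 0--111  0-11-1  00-1-1  001--1  110-0-
Unchecked terms (primes): -01100, -01111, -10001, -10111, 0--111, 0-11-1, 00-1-1, 000010, 001--1, 00110-, 011000, 01111-, 10-110, 100011, 1011-0, 10111-, 110-0-, 1100-0, 1101-1, 111011
Minterm coverage:
  m5 ⊆ 00-1-1 [E]
  m7 ⊆ 0--111,00-1-1
  m9 ⊆ 001--1 [E]
  m11 ⊆ 001--1 [E]
  m13 ⊆ 0-11-1,00-1-1,001--1,00110-
  m15 ⊆ -01111,0--111,0-11-1,00-1-1,001--1
  m17 ⊆ -10001 [E]
  m23 ⊆ -10111,0--111
  m24 ⊆ 011000 [E]
  m29 ⊆ 0-11-1 [E]
  m31 ⊆ 0--111,0-11-1,01111-
  m35 ⊆ 100011 [E]
  m38 ⊆ 10-110 [E]
  m46 ⊆ 10-110,1011-0,10111-
  m47 ⊆ -01111,10111-
  m48 ⊆ 110-0-,1100-0
  m49 ⊆ -10001,110-0-
  m50 ⊆ 1100-0 [E]
  m52 ⊆ 110-0- [E]
  m53 ⊆ 110-0-,1101-1
  m55 ⊆ -10111,1101-1
  m59 ⊆ 111011 [E]
E = {-10001, 0-11-1, 00-1-1, 001--1, 011000, 10-110, 100011, 110-0-, 1100-0, 111011}
Petrick residual → -01111, -10111
Cover = b'cdef + bc'd'e'f + bc'def + a'cdf + a'b'df + a'b'cf + a'bcd'e'f' + ab'def' + ab'c'd'ef + abc'e' + abc'd'f' + abcd'ef  |cover|=12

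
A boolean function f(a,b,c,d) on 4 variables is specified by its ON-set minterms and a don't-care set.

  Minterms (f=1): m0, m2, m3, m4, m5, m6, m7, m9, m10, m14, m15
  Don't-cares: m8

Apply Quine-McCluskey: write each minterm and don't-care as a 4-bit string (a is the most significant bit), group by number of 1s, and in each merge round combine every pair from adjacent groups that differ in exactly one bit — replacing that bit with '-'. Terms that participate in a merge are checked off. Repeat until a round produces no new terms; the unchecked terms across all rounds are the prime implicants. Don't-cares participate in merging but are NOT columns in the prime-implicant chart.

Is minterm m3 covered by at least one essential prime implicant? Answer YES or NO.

[col 0] 0000*, 0010*, 0011*, 0100*, 0101*, 0110*, 0111*, 1000*, 1001*, 1010*, 1110*, 1111*
[col 1] -000*, -010*, -110*, -111*, 0-00*, 0-10*, 0-11*, 00-0*, 001-*, 01-0*, 01-1*, 010-*, 011-*, 1-10*, 10-0*, 100-, 111-*
[col 2] --10, -0-0, -11-, 0--0, 0-1-, 01--
Prime implicants: --10, -0-0, -11-, 0--0, 0-1-, 01--, 100-
PI chart (minterm → PIs covering it):
  0 | -0-0,0--0
  2 | --10,-0-0,0--0,0-1-
  3 | 0-1-  (sole → essential)
  4 | 0--0,01--
  5 | 01--  (sole → essential)
  6 | --10,-11-,0--0,0-1-,01--
  7 | -11-,0-1-,01--
  9 | 100-  (sole → essential)
  10 | --10,-0-0
  14 | --10,-11-
  15 | -11-  (sole → essential)
Essential prime implicants: -11-, 0-1-, 01--, 100-

YES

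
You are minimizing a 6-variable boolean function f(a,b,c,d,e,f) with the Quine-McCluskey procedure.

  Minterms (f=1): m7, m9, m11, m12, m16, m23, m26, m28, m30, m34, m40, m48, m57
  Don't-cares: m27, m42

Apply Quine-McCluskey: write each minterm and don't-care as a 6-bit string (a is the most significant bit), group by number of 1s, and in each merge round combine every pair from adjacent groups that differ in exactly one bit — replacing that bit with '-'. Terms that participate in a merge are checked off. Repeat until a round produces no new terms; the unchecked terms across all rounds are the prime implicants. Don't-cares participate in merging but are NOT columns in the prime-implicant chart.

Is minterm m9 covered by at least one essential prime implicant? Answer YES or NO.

Round 0: 000111✓ 001001✓ 001011✓ 001100✓ 010000✓ 010111✓ 011010✓ 011011✓ 011100✓ 011110✓ 100010✓ 101000✓ 101010✓ 110000✓ 111001
Round 1: -10000 0-0111 0-1011 0-1100 0010-1 011-10 01101- 0111-0 10-010 1010-0
PIs = {-10000, 0-0111, 0-1011, 0-1100, 0010-1, 011-10, 01101-, 0111-0, 10-010, 1010-0, 111001}
Coverage chart:
  m7: 0-0111 ←essential
  m9: 0010-1 ←essential
  m11: 0-1011,0010-1
  m12: 0-1100 ←essential
  m16: -10000 ←essential
  m23: 0-0111 ←essential
  m26: 011-10,01101-
  m28: 0-1100,0111-0
  m30: 011-10,0111-0
  m34: 10-010 ←essential
  m40: 1010-0 ←essential
  m48: -10000 ←essential
  m57: 111001 ←essential
Essential: -10000, 0-0111, 0-1100, 0010-1, 10-010, 1010-0, 111001

YES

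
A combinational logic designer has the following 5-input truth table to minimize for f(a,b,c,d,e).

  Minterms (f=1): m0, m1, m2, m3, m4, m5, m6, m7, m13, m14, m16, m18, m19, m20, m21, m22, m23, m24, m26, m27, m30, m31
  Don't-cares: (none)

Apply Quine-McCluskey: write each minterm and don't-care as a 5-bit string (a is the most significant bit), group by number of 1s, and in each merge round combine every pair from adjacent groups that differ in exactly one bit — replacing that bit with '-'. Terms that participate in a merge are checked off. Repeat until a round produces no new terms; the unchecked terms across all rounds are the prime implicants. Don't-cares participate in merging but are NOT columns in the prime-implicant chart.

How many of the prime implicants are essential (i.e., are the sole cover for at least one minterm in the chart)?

6

size-2^0 implicants → 00000(✓)  00001(✓)  00010(✓)  00011(✓)  00100(✓)  00101(✓)  00110(✓)  00111(✓)  01101(✓)  01110(✓)  10000(✓)  10010(✓)  10011(✓)  10100(✓)  10101(✓)  10110(✓)  10111(✓)  11000(✓)  11010(✓)  11011(✓)  11110(✓)  11111(✓)
size-2^1 implicants → -0000(✓)  -0010(✓)  -0011(✓)  -0100(✓)  -0101(✓)  -0110(✓)  -0111(✓)  -1110(✓)  0-101  0-110(✓)  00-00(✓)  00-01(✓)  00-10(✓)  00-11(✓)  000-0(✓)  000-1(✓)  0000-(✓)  0001-(✓)  001-0(✓)  001-1(✓)  0010-(✓)  0011-(✓)  1-000(✓)  1-010(✓)  1-011(✓)  1-110(✓)  1-111(✓)  10-00(✓)  10-10(✓)  10-11(✓)  100-0(✓)  1001-(✓)  101-0(✓)  101-1(✓)  1010-(✓)  1011-(✓)  11-10(✓)  11-11(✓)  110-0(✓)  1101-(✓)  1111-(✓)
size-2^2 implicants → --110  -0-00(✓)  -0-10(✓)  -0-11(✓)  -00-0(✓)  -001-(✓)  -01-0(✓)  -01-1(✓)  -010-(✓)  -011-(✓)  00--0(✓)  00--1(✓)  00-0-(✓)  00-1-(✓)  000--(✓)  001--(✓)  1--10(✓)  1--11(✓)  1-0-0  1-01-(✓)  1-11-(✓)  10--0(✓)  10-1-(✓)  101--(✓)  11-1-(✓)
size-2^3 implicants → -0--0  -0-1-  -01--  00---  1--1-
Unchecked terms (primes): --110, -0--0, -0-1-, -01--, 0-101, 00---, 1--1-, 1-0-0
Minterm coverage:
  m0 ⊆ -0--0,00---
  m1 ⊆ 00--- [E]
  m2 ⊆ -0--0,-0-1-,00---
  m3 ⊆ -0-1-,00---
  m4 ⊆ -0--0,-01--,00---
  m5 ⊆ -01--,0-101,00---
  m6 ⊆ --110,-0--0,-0-1-,-01--,00---
  m7 ⊆ -0-1-,-01--,00---
  m13 ⊆ 0-101 [E]
  m14 ⊆ --110 [E]
  m16 ⊆ -0--0,1-0-0
  m18 ⊆ -0--0,-0-1-,1--1-,1-0-0
  m19 ⊆ -0-1-,1--1-
  m20 ⊆ -0--0,-01--
  m21 ⊆ -01-- [E]
  m22 ⊆ --110,-0--0,-0-1-,-01--,1--1-
  m23 ⊆ -0-1-,-01--,1--1-
  m24 ⊆ 1-0-0 [E]
  m26 ⊆ 1--1-,1-0-0
  m27 ⊆ 1--1- [E]
  m30 ⊆ --110,1--1-
  m31 ⊆ 1--1- [E]
E = {--110, -01--, 0-101, 00---, 1--1-, 1-0-0}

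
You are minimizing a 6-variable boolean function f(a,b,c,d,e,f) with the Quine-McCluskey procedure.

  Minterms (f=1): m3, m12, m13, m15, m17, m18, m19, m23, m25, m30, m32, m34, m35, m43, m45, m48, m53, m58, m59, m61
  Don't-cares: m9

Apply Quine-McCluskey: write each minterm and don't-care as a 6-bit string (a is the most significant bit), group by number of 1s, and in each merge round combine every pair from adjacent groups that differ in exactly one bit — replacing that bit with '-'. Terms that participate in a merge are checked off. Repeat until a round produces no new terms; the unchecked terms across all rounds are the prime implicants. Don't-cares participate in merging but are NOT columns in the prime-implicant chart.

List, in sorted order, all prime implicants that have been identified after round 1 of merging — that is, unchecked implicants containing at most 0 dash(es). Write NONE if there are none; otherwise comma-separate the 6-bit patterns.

Round 0: 000011✓ 001001✓ 001100✓ 001101✓ 001111✓ 010001✓ 010010✓ 010011✓ 010111✓ 011001✓ 011110 100000✓ 100010✓ 100011✓ 101011✓ 101101✓ 110000✓ 110101✓ 111010✓ 111011✓ 111101✓
Round 1: -00011 -01101 0-0011 0-1001 001-01 0011-1 00110- 01-001 010-11 0100-1 01001- 1-0000 1-1011 1-1101 10-011 1000-0 10001- 11-101 11101-
PIs = {-00011, -01101, 0-0011, 0-1001, 001-01, 0011-1, 00110-, 01-001, 010-11, 0100-1, 01001-, 011110, 1-0000, 1-1011, 1-1101, 10-011, 1000-0, 10001-, 11-101, 11101-}

011110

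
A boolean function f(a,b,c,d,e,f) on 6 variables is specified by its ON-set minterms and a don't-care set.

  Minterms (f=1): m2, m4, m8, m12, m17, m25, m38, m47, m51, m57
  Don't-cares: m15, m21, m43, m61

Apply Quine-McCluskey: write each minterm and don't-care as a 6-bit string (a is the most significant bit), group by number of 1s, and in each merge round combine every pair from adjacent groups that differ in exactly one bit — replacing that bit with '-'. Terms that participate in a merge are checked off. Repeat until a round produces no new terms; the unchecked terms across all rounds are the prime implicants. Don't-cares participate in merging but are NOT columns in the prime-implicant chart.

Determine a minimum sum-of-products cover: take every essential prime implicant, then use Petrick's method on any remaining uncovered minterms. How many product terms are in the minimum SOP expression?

8

Round 0: 000010 000100✓ 001000✓ 001100✓ 001111✓ 010001✓ 010101✓ 011001✓ 100110 101011✓ 101111✓ 110011 111001✓ 111101✓
Round 1: -01111 -11001 00-100 001-00 01-001 010-01 101-11 111-01
PIs = {-01111, -11001, 00-100, 000010, 001-00, 01-001, 010-01, 100110, 101-11, 110011, 111-01}
Coverage chart:
  m2: 000010 ←essential
  m4: 00-100 ←essential
  m8: 001-00 ←essential
  m12: 00-100,001-00
  m17: 01-001,010-01
  m25: -11001,01-001
  m38: 100110 ←essential
  m47: -01111,101-11
  m51: 110011 ←essential
  m57: -11001,111-01
Essential: 00-100, 000010, 001-00, 100110, 110011
Petrick residual → -01111, -11001, 01-001
Min cover (8 terms): b'cdef + bcd'e'f + a'b'de'f' + a'b'c'd'ef' + a'b'ce'f' + a'bd'e'f + ab'c'def' + abc'd'ef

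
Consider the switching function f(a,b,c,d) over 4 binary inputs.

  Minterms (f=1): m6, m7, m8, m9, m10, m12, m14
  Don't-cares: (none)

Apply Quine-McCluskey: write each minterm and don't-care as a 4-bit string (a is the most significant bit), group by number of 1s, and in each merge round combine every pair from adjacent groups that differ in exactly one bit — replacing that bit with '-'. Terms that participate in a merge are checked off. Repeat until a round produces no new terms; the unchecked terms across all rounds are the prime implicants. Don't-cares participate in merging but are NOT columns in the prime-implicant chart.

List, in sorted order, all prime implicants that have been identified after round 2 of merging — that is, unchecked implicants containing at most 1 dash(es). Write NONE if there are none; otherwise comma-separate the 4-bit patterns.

-110, 011-, 100-

Round 0: 0110✓ 0111✓ 1000✓ 1001✓ 1010✓ 1100✓ 1110✓
Round 1: -110 011- 1-00✓ 1-10✓ 10-0✓ 100- 11-0✓
Round 2: 1--0
PIs = {-110, 011-, 1--0, 100-}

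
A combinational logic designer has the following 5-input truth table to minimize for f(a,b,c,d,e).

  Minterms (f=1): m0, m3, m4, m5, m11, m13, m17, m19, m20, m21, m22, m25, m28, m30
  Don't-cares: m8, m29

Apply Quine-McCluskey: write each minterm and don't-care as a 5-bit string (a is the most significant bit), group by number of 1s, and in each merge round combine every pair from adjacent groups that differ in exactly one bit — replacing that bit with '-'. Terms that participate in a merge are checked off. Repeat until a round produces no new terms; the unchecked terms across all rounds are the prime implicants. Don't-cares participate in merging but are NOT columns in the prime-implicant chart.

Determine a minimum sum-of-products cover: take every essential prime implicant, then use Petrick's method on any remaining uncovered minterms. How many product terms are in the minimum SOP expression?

Round 0: 00000✓ 00011✓ 00100✓ 00101✓ 01000✓ 01011✓ 01101✓ 10001✓ 10011✓ 10100✓ 10101✓ 10110✓ 11001✓ 11100✓ 11101✓ 11110✓
Round 1: -0011 -0100✓ -0101✓ -1101✓ 0-000 0-011 0-101✓ 00-00 0010-✓ 1-001✓ 1-100✓ 1-101✓ 1-110✓ 10-01✓ 100-1 101-0✓ 1010-✓ 11-01✓ 111-0✓ 1110-✓
Round 2: --101 -010- 1--01 1-1-0 1-10-
PIs = {--101, -0011, -010-, 0-000, 0-011, 00-00, 1--01, 1-1-0, 1-10-, 100-1}
Coverage chart:
  m0: 0-000,00-00
  m3: -0011,0-011
  m4: -010-,00-00
  m5: --101,-010-
  m11: 0-011 ←essential
  m13: --101 ←essential
  m17: 1--01,100-1
  m19: -0011,100-1
  m20: -010-,1-1-0,1-10-
  m21: --101,-010-,1--01,1-10-
  m22: 1-1-0 ←essential
  m25: 1--01 ←essential
  m28: 1-1-0,1-10-
  m30: 1-1-0 ←essential
Essential: --101, 0-011, 1--01, 1-1-0
Petrick residual → -0011, 00-00
Min cover (6 terms): cd'e + b'c'de + a'c'de + a'b'd'e' + ad'e + ace'

6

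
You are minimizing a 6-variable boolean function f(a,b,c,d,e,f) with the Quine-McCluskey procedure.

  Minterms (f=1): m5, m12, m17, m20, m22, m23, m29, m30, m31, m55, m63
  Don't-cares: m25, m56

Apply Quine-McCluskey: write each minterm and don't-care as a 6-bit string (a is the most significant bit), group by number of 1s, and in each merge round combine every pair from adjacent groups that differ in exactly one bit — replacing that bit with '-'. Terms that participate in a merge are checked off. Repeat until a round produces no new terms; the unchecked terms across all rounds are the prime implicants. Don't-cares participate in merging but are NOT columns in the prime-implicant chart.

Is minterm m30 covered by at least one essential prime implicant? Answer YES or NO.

YES

size-2^0 implicants → 000101  001100  010001(✓)  010100(✓)  010110(✓)  010111(✓)  011001(✓)  011101(✓)  011110(✓)  011111(✓)  110111(✓)  111000  111111(✓)
size-2^1 implicants → -10111(✓)  -11111(✓)  01-001  01-110(✓)  01-111(✓)  0101-0  01011-(✓)  011-01  0111-1  01111-(✓)  11-111(✓)
size-2^2 implicants → -1-111  01-11-
Unchecked terms (primes): -1-111, 000101, 001100, 01-001, 01-11-, 0101-0, 011-01, 0111-1, 111000
Minterm coverage:
  m5 ⊆ 000101 [E]
  m12 ⊆ 001100 [E]
  m17 ⊆ 01-001 [E]
  m20 ⊆ 0101-0 [E]
  m22 ⊆ 01-11-,0101-0
  m23 ⊆ -1-111,01-11-
  m29 ⊆ 011-01,0111-1
  m30 ⊆ 01-11- [E]
  m31 ⊆ -1-111,01-11-,0111-1
  m55 ⊆ -1-111 [E]
  m63 ⊆ -1-111 [E]
E = {-1-111, 000101, 001100, 01-001, 01-11-, 0101-0}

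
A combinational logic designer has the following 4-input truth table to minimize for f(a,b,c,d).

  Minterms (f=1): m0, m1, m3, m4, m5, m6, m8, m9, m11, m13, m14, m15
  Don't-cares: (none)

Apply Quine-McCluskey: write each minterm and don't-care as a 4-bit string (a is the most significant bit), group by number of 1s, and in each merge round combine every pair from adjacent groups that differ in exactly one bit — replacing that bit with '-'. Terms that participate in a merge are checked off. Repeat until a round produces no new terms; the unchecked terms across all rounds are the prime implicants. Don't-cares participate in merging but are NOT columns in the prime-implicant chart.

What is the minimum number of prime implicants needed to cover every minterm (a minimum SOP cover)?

[col 0] 0000*, 0001*, 0011*, 0100*, 0101*, 0110*, 1000*, 1001*, 1011*, 1101*, 1110*, 1111*
[col 1] -000*, -001*, -011*, -101*, -110, 0-00*, 0-01*, 00-1*, 000-*, 01-0, 010-*, 1-01*, 1-11*, 10-1*, 100-*, 11-1*, 111-
[col 2] --01, -0-1, -00-, 0-0-, 1--1
Prime implicants: --01, -0-1, -00-, -110, 0-0-, 01-0, 1--1, 111-
PI chart (minterm → PIs covering it):
  0 | -00-,0-0-
  1 | --01,-0-1,-00-,0-0-
  3 | -0-1  (sole → essential)
  4 | 0-0-,01-0
  5 | --01,0-0-
  6 | -110,01-0
  8 | -00-  (sole → essential)
  9 | --01,-0-1,-00-,1--1
  11 | -0-1,1--1
  13 | --01,1--1
  14 | -110,111-
  15 | 1--1,111-
Essential prime implicants: -0-1, -00-
Petrick residual → --01, 01-0, 111-
Minimum SOP uses 5 PIs: c'd + b'd + b'c' + a'bd' + abc

5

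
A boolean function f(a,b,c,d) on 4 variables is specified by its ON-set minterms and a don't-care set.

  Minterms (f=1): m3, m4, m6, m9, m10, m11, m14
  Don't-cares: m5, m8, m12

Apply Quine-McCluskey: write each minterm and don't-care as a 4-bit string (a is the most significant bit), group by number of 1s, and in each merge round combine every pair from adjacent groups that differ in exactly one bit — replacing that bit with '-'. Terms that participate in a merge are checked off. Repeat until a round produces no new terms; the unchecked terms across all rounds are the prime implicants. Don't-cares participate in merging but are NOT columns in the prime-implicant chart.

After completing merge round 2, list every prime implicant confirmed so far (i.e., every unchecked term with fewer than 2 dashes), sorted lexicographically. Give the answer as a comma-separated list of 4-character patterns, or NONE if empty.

-011, 010-

[col 0] 0011*, 0100*, 0101*, 0110*, 1000*, 1001*, 1010*, 1011*, 1100*, 1110*
[col 1] -011, -100*, -110*, 01-0*, 010-, 1-00*, 1-10*, 10-0*, 10-1*, 100-*, 101-*, 11-0*
[col 2] -1-0, 1--0, 10--
Prime implicants: -011, -1-0, 010-, 1--0, 10--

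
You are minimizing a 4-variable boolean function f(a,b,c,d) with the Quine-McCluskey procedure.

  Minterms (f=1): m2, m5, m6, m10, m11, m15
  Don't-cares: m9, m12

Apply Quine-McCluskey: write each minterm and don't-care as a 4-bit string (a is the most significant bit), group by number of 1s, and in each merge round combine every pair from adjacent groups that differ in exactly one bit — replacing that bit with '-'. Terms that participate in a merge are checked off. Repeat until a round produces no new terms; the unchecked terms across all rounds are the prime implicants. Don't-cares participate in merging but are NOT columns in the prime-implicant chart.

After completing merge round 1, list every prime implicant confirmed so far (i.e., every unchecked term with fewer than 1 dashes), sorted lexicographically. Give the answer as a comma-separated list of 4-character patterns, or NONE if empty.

0101, 1100

size-2^0 implicants → 0010(✓)  0101  0110(✓)  1001(✓)  1010(✓)  1011(✓)  1100  1111(✓)
size-2^1 implicants → -010  0-10  1-11  10-1  101-
Unchecked terms (primes): -010, 0-10, 0101, 1-11, 10-1, 101-, 1100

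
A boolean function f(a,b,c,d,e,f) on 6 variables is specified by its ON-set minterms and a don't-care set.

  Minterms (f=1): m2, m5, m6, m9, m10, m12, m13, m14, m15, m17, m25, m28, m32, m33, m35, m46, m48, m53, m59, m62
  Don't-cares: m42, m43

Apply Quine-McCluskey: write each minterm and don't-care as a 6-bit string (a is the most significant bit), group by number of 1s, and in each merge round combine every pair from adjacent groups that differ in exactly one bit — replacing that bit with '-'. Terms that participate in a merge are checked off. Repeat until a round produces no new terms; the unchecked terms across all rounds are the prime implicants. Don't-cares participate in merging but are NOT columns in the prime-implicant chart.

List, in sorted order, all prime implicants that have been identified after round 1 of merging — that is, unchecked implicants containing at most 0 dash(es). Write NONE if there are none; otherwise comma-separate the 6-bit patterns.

size-2^0 implicants → 000010(✓)  000101(✓)  000110(✓)  001001(✓)  001010(✓)  001100(✓)  001101(✓)  001110(✓)  001111(✓)  010001(✓)  011001(✓)  011100(✓)  100000(✓)  100001(✓)  100011(✓)  101010(✓)  101011(✓)  101110(✓)  110000(✓)  110101  111011(✓)  111110(✓)
size-2^1 implicants → -01010(✓)  -01110(✓)  0-1001  0-1100  00-010(✓)  00-101  00-110(✓)  000-10(✓)  001-01  001-10(✓)  0011-0(✓)  0011-1(✓)  00110-(✓)  00111-(✓)  01-001  1-0000  1-1011  1-1110  10-011  1000-1  10000-  101-10(✓)  10101-
size-2^2 implicants → -01-10  00--10  0011--
Unchecked terms (primes): -01-10, 0-1001, 0-1100, 00--10, 00-101, 001-01, 0011--, 01-001, 1-0000, 1-1011, 1-1110, 10-011, 1000-1, 10000-, 10101-, 110101

110101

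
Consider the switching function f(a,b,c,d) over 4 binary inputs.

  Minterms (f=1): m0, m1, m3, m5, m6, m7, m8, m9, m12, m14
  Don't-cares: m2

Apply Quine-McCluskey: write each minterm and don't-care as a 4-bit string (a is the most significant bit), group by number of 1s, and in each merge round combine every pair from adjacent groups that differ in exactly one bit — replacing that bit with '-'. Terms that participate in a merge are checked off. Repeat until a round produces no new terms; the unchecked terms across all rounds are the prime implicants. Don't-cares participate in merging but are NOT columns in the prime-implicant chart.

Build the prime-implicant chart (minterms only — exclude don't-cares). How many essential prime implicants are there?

[col 0] 0000*, 0001*, 0010*, 0011*, 0101*, 0110*, 0111*, 1000*, 1001*, 1100*, 1110*
[col 1] -000*, -001*, -110, 0-01*, 0-10*, 0-11*, 00-0*, 00-1*, 000-*, 001-*, 01-1*, 011-*, 1-00, 100-*, 11-0
[col 2] -00-, 0--1, 0-1-, 00--
Prime implicants: -00-, -110, 0--1, 0-1-, 00--, 1-00, 11-0
PI chart (minterm → PIs covering it):
  0 | -00-,00--
  1 | -00-,0--1,00--
  3 | 0--1,0-1-,00--
  5 | 0--1  (sole → essential)
  6 | -110,0-1-
  7 | 0--1,0-1-
  8 | -00-,1-00
  9 | -00-  (sole → essential)
  12 | 1-00,11-0
  14 | -110,11-0
Essential prime implicants: -00-, 0--1

2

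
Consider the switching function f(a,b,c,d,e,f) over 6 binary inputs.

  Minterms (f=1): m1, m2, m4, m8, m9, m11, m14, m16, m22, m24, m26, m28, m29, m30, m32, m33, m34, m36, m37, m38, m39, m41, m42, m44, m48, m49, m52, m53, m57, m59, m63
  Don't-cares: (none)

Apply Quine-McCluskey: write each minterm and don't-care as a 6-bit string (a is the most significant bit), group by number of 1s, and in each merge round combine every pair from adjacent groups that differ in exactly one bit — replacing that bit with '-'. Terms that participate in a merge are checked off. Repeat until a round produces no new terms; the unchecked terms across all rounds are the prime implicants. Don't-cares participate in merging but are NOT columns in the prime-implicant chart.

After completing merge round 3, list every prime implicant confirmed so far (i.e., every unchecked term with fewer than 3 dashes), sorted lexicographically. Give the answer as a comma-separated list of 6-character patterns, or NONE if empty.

-0-001, -00010, -00100, -10000, 0-1000, 0-1110, 0010-1, 00100-, 01-000, 01-110, 011--0, 01110-, 1--001, 10-010, 10-100, 100--0, 1001--, 111-11, 1110-1

size-2^0 implicants → 000001(✓)  000010(✓)  000100(✓)  001000(✓)  001001(✓)  001011(✓)  001110(✓)  010000(✓)  010110(✓)  011000(✓)  011010(✓)  011100(✓)  011101(✓)  011110(✓)  100000(✓)  100001(✓)  100010(✓)  100100(✓)  100101(✓)  100110(✓)  100111(✓)  101001(✓)  101010(✓)  101100(✓)  110000(✓)  110001(✓)  110100(✓)  110101(✓)  111001(✓)  111011(✓)  111111(✓)
size-2^1 implicants → -00001(✓)  -00010  -00100  -01001(✓)  -10000  0-1000  0-1110  00-001(✓)  0010-1  00100-  01-000  01-110  011-00(✓)  011-10(✓)  0110-0(✓)  0111-0(✓)  01110-  1-0000(✓)  1-0001(✓)  1-0100(✓)  1-0101(✓)  1-1001(✓)  10-001(✓)  10-010  10-100  100-00(✓)  100-01(✓)  100-10(✓)  1000-0(✓)  10000-(✓)  1001-0(✓)  1001-1(✓)  10010-(✓)  10011-(✓)  11-001(✓)  110-00(✓)  110-01(✓)  11000-(✓)  11010-(✓)  111-11  1110-1
size-2^2 implicants → -0-001  011--0  1--001  1-0-00(✓)  1-0-01(✓)  1-000-(✓)  1-010-(✓)  100--0  100-0-(✓)  1001--  110-0-(✓)
size-2^3 implicants → 1-0-0-
Unchecked terms (primes): -0-001, -00010, -00100, -10000, 0-1000, 0-1110, 0010-1, 00100-, 01-000, 01-110, 011--0, 01110-, 1--001, 1-0-0-, 10-010, 10-100, 100--0, 1001--, 111-11, 1110-1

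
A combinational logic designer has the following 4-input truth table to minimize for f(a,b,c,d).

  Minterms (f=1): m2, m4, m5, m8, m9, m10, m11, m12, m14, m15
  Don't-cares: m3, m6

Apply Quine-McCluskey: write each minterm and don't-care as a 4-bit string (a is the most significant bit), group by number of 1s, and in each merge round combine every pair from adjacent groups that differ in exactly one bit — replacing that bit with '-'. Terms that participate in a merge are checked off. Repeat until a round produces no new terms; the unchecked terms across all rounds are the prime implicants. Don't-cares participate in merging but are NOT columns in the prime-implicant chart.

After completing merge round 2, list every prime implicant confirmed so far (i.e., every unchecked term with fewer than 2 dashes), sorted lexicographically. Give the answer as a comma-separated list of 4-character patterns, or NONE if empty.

size-2^0 implicants → 0010(✓)  0011(✓)  0100(✓)  0101(✓)  0110(✓)  1000(✓)  1001(✓)  1010(✓)  1011(✓)  1100(✓)  1110(✓)  1111(✓)
size-2^1 implicants → -010(✓)  -011(✓)  -100(✓)  -110(✓)  0-10(✓)  001-(✓)  01-0(✓)  010-  1-00(✓)  1-10(✓)  1-11(✓)  10-0(✓)  10-1(✓)  100-(✓)  101-(✓)  11-0(✓)  111-(✓)
size-2^2 implicants → --10  -01-  -1-0  1--0  1-1-  10--
Unchecked terms (primes): --10, -01-, -1-0, 010-, 1--0, 1-1-, 10--

010-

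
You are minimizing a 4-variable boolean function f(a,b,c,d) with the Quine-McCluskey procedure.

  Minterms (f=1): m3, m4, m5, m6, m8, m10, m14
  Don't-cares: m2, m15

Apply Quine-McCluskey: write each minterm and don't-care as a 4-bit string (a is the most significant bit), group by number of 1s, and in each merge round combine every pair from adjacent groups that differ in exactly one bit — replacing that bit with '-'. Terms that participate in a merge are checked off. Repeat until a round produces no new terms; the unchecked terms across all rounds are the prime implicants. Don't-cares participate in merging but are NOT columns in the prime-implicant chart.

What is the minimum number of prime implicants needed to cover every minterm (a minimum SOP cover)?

[col 0] 0010*, 0011*, 0100*, 0101*, 0110*, 1000*, 1010*, 1110*, 1111*
[col 1] -010*, -110*, 0-10*, 001-, 01-0, 010-, 1-10*, 10-0, 111-
[col 2] --10
Prime implicants: --10, 001-, 01-0, 010-, 10-0, 111-
PI chart (minterm → PIs covering it):
  3 | 001-  (sole → essential)
  4 | 01-0,010-
  5 | 010-  (sole → essential)
  6 | --10,01-0
  8 | 10-0  (sole → essential)
  10 | --10,10-0
  14 | --10,111-
Essential prime implicants: 001-, 010-, 10-0
Petrick residual → --10
Minimum SOP uses 4 PIs: cd' + a'b'c + a'bc' + ab'd'

4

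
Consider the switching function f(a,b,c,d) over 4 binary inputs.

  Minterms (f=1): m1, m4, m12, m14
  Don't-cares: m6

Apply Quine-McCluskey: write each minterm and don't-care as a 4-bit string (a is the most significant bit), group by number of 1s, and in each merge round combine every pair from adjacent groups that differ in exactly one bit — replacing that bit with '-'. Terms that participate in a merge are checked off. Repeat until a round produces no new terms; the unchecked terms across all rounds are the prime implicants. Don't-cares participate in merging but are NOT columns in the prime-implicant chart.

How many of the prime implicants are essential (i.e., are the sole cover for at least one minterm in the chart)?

Round 0: 0001 0100✓ 0110✓ 1100✓ 1110✓
Round 1: -100✓ -110✓ 01-0✓ 11-0✓
Round 2: -1-0
PIs = {-1-0, 0001}
Coverage chart:
  m1: 0001 ←essential
  m4: -1-0 ←essential
  m12: -1-0 ←essential
  m14: -1-0 ←essential
Essential: -1-0, 0001

2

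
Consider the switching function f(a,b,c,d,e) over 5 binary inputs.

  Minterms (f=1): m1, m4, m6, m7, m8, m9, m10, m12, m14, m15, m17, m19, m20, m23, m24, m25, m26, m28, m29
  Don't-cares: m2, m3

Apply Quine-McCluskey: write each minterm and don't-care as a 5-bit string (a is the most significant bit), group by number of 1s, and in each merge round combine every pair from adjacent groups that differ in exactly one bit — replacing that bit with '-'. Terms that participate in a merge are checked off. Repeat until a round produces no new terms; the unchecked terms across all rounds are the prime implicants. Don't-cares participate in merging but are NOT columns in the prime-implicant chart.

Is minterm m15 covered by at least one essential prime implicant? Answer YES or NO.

YES

[col 0] 00001*, 00010*, 00011*, 00100*, 00110*, 00111*, 01000*, 01001*, 01010*, 01100*, 01110*, 01111*, 10001*, 10011*, 10100*, 10111*, 11000*, 11001*, 11010*, 11100*, 11101*
[col 1] -0001*, -0011*, -0100*, -0111*, -1000*, -1001*, -1010*, -1100*, 0-001*, 0-010*, 0-100*, 0-110*, 0-111*, 00-10*, 00-11*, 000-1*, 0001-*, 001-0*, 0011-*, 01-00*, 01-10*, 010-0*, 0100-*, 011-0*, 0111-*, 1-001*, 1-100*, 10-11*, 100-1*, 11-00*, 11-01*, 110-0*, 1100-*, 1110-*
[col 2] --001, --100, -0-11, -00-1, -1-00, -10-0, -100-, 0--10, 0-1-0, 0-11-, 00-1-, 01--0, 11-0-
Prime implicants: --001, --100, -0-11, -00-1, -1-00, -10-0, -100-, 0--10, 0-1-0, 0-11-, 00-1-, 01--0, 11-0-
PI chart (minterm → PIs covering it):
  1 | --001,-00-1
  4 | --100,0-1-0
  6 | 0--10,0-1-0,0-11-,00-1-
  7 | -0-11,0-11-,00-1-
  8 | -1-00,-10-0,-100-,01--0
  9 | --001,-100-
  10 | -10-0,0--10,01--0
  12 | --100,-1-00,0-1-0,01--0
  14 | 0--10,0-1-0,0-11-,01--0
  15 | 0-11-  (sole → essential)
  17 | --001,-00-1
  19 | -0-11,-00-1
  20 | --100  (sole → essential)
  23 | -0-11  (sole → essential)
  24 | -1-00,-10-0,-100-,11-0-
  25 | --001,-100-,11-0-
  26 | -10-0  (sole → essential)
  28 | --100,-1-00,11-0-
  29 | 11-0-  (sole → essential)
Essential prime implicants: --100, -0-11, -10-0, 0-11-, 11-0-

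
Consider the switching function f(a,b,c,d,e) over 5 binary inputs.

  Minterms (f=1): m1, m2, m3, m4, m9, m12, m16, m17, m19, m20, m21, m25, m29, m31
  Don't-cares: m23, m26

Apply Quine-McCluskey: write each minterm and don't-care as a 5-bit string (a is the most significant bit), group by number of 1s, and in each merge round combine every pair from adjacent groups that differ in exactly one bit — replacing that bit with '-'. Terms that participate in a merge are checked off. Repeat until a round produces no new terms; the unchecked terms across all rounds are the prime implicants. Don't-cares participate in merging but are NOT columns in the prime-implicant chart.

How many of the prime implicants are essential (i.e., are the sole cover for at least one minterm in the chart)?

Round 0: 00001✓ 00010✓ 00011✓ 00100✓ 01001✓ 01100✓ 10000✓ 10001✓ 10011✓ 10100✓ 10101✓ 10111✓ 11001✓ 11010 11101✓ 11111✓
Round 1: -0001✓ -0011✓ -0100 -1001✓ 0-001✓ 0-100 000-1✓ 0001- 1-001✓ 1-101✓ 1-111✓ 10-00✓ 10-01✓ 10-11✓ 100-1✓ 1000-✓ 101-1✓ 1010-✓ 11-01✓ 111-1✓
Round 2: --001 -00-1 1--01 1-1-1 10--1 10-0-
PIs = {--001, -00-1, -0100, 0-100, 0001-, 1--01, 1-1-1, 10--1, 10-0-, 11010}
Coverage chart:
  m1: --001,-00-1
  m2: 0001- ←essential
  m3: -00-1,0001-
  m4: -0100,0-100
  m9: --001 ←essential
  m12: 0-100 ←essential
  m16: 10-0- ←essential
  m17: --001,-00-1,1--01,10--1,10-0-
  m19: -00-1,10--1
  m20: -0100,10-0-
  m21: 1--01,1-1-1,10--1,10-0-
  m25: --001,1--01
  m29: 1--01,1-1-1
  m31: 1-1-1 ←essential
Essential: --001, 0-100, 0001-, 1-1-1, 10-0-

5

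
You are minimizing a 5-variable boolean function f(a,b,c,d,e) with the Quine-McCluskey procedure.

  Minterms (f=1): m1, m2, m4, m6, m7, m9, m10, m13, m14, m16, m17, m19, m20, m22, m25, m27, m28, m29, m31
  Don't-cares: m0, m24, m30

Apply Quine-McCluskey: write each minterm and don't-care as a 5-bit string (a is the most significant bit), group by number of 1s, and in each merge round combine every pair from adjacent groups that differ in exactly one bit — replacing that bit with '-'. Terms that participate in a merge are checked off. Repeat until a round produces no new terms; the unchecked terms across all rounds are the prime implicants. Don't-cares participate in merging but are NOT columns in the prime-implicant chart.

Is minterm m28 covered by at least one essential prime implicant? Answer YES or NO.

NO

[col 0] 00000*, 00001*, 00010*, 00100*, 00110*, 00111*, 01001*, 01010*, 01101*, 01110*, 10000*, 10001*, 10011*, 10100*, 10110*, 11000*, 11001*, 11011*, 11100*, 11101*, 11110*, 11111*
[col 1] -0000*, -0001*, -0100*, -0110*, -1001*, -1101*, -1110*, 0-001*, 0-010*, 0-110*, 00-00*, 00-10*, 000-0*, 0000-*, 001-0*, 0011-, 01-01*, 01-10*, 1-000*, 1-001*, 1-011*, 1-100*, 1-110*, 10-00*, 100-1*, 1000-*, 101-0*, 11-00*, 11-01*, 11-11*, 110-1*, 1100-*, 111-0*, 111-1*, 1110-*, 1111-*
[col 2] --001, --110, -0-00, -000-, -01-0, -1-01, 0--10, 00--0, 1--00, 1-0-1, 1-00-, 1-1-0, 11--1, 11-0-, 111--
Prime implicants: --001, --110, -0-00, -000-, -01-0, -1-01, 0--10, 00--0, 0011-, 1--00, 1-0-1, 1-00-, 1-1-0, 11--1, 11-0-, 111--
PI chart (minterm → PIs covering it):
  1 | --001,-000-
  2 | 0--10,00--0
  4 | -0-00,-01-0,00--0
  6 | --110,-01-0,0--10,00--0,0011-
  7 | 0011-  (sole → essential)
  9 | --001,-1-01
  10 | 0--10  (sole → essential)
  13 | -1-01  (sole → essential)
  14 | --110,0--10
  16 | -0-00,-000-,1--00,1-00-
  17 | --001,-000-,1-0-1,1-00-
  19 | 1-0-1  (sole → essential)
  20 | -0-00,-01-0,1--00,1-1-0
  22 | --110,-01-0,1-1-0
  25 | --001,-1-01,1-0-1,1-00-,11--1,11-0-
  27 | 1-0-1,11--1
  28 | 1--00,1-1-0,11-0-,111--
  29 | -1-01,11--1,11-0-,111--
  31 | 11--1,111--
Essential prime implicants: -1-01, 0--10, 0011-, 1-0-1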